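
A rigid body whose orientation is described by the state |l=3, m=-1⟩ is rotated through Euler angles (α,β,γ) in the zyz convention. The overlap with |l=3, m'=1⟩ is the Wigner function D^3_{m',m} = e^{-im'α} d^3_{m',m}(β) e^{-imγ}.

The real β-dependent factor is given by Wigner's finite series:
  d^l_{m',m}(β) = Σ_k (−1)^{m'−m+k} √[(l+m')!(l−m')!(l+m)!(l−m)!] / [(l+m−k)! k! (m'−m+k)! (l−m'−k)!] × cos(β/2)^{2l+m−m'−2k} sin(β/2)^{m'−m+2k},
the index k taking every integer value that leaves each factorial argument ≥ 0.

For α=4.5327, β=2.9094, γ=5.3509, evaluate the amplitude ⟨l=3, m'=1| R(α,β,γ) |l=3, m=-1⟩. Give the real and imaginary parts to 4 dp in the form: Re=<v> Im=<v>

Re=0.5857 Im=0.6254

D^3_{1,-1}(4.5327,2.9094,5.3509) = e^{-i·1·4.5327}·d^3_{1,-1}(2.9094)·e^{-i·-1·5.3509}. Compute d first:
c=cos(2.9094/2)=0.115836, s=sin(2.9094/2)=0.993268; N=√[24·2·2·24]=48.000000
The bounds max(0,m−m')=0 and min(l+m,l−m')=2 give 3 terms
  k=0: (−1)^2·48.0000/(8)·0.1158^4·0.9933^2 = +0.001066
  k=1: (−1)^3·48.0000/(6)·0.1158^2·0.9933^4 = -0.104482
  k=2: (−1)^4·48.0000/(48)·0.1158^0·0.9933^6 = +0.960284
d^3_{1,-1}(2.9094) = +0.001066 -0.104482 +0.960284 = +0.856868
Phases: e^{-i·(1)·4.5327}=-0.178724+0.983899i, e^{-i·(-1)·5.3509}=+0.596000-0.802984i ⇒ D=+0.585700+0.625442i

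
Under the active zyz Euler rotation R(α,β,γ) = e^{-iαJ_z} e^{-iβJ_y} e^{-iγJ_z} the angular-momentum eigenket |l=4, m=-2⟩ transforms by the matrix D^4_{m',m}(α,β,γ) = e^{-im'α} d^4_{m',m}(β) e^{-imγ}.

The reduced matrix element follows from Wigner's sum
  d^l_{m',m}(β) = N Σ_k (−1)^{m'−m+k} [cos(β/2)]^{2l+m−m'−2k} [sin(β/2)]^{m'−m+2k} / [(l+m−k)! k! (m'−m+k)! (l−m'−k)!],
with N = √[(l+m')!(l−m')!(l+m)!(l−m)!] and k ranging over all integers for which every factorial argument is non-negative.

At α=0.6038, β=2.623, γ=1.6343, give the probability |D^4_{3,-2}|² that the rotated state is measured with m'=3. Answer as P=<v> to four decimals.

D^4_{3,-2}(0.6038,2.623,1.6343) = e^{-i·3·0.6038}·d^4_{3,-2}(2.623)·e^{-i·-2·1.6343}. Compute d first:
With c≡cos(β/2)=0.256400 and s≡sin(β/2)=0.966571, N=[5040·1·2·720]^{1/2}=2693.993318
Admissible k: 0..1 (factorial args all ≥0)
  k=0: (−1)^5·2693.9933/(240)·0.2564^3·0.9666^5 = -0.159628
  k=1: (−1)^6·2693.9933/(720)·0.2564^1·0.9666^7 = +0.756168
d^4_{3,-2}(2.623) = -0.159628 +0.756168 = +0.596539
|D^4_{3,-2}|² = |d^4_{3,-2}(β)|² = (+0.596539)² = 0.355859 (the z-rotation phases have unit modulus)

P=0.3559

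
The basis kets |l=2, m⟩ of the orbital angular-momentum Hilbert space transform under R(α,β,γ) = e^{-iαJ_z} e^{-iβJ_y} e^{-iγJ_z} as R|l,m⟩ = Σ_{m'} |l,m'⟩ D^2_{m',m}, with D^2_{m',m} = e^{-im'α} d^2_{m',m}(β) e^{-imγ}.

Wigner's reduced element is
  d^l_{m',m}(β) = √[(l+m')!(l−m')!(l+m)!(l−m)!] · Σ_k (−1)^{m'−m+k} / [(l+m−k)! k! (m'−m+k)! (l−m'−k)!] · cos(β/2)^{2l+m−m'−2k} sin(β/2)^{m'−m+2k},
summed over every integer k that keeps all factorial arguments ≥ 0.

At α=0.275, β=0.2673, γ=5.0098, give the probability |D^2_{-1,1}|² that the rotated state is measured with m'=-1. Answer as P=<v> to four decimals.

P=0.0027

Split into d^2_{-1,1}(β=0.2673) × two z-phases.
With c≡cos(β/2)=0.991082 and s≡sin(β/2)=0.133252, N=[1·6·6·1]^{1/2}=6.000000
k∈{2,3} keeps every argument non-negative
  k=2: (−1)^0·6.0000/(2)·0.9911^2·0.1333^2 = +0.052323
  k=3: (−1)^1·6.0000/(6)·0.9911^0·0.1333^4 = -0.000315
d^2_{-1,1}(0.2673) = +0.052323 -0.000315 = +0.052008
|D^2_{-1,1}|² = |d^2_{-1,1}(β)|² = (+0.052008)² = 0.002705 (the z-rotation phases have unit modulus)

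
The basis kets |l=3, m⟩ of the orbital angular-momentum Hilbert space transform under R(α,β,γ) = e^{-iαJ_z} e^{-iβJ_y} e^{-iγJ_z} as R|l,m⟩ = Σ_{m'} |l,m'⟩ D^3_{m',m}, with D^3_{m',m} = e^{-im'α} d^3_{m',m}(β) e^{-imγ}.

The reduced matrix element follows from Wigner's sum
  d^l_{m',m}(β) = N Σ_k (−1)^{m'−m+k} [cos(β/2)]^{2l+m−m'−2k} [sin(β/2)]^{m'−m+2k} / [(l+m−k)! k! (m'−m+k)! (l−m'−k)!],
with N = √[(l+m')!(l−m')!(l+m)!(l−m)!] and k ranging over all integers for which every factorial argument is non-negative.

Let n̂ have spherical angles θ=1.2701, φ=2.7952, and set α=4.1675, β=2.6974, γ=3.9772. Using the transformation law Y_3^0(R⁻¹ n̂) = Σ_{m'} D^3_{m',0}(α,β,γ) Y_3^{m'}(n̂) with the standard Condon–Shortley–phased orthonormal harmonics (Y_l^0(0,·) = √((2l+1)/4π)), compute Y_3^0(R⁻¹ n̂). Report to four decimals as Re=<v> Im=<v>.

Need the full column D^3_{m',0} for m'=−3..3 at α=4.1675, β=2.6974, γ=3.9772.
cos(β/2)=0.220275, sin(β/2)=0.975438
d^3_{-3,0}: single k=3 term ⇒ +0.044362;  D = +0.044271-0.002831i
d^3_{-2,0}: k∈[2..3] ⇒ +0.012269 -0.240596 = -0.228327;  D = +0.105643-0.202418i
d^3_{-1,0}: k∈[1..3] ⇒ +0.001752 -0.103087 +0.673835 = +0.572500;  D = -0.296740-0.489593i
d^3_{0,0}: k∈[0..3] ⇒ +0.000114 -0.020161 +0.395340 -0.861385 = -0.486092;  D = -0.486092+0.000000i
d^3_{1,0}: k∈[0..2] ⇒ -0.001752 +0.103087 -0.673835 = -0.572500;  D = +0.296740-0.489593i
d^3_{2,0}: k∈[0..1] ⇒ +0.012269 -0.240596 = -0.228327;  D = +0.105643+0.202418i
d^3_{3,0}: single k=0 term ⇒ -0.044362;  D = -0.044271-0.002831i
Y_3^{m'}(θ=1.2701,φ=2.7952) and Σ D·Y over m':
  (+0.0443-0.0028i)·(-0.1843-0.3134i)  (+0.1056-0.2024i)·(+0.2125+0.1764i)  (-0.2967-0.4896i)·(+0.1630+0.0588i)  (-0.4861+0.0000i)·(-0.2831+0.0000i)  (+0.2967-0.4896i)·(-0.1630+0.0588i)  (+0.1056+0.2024i)·(+0.2125-0.1764i)  (-0.0443-0.0028i)·(+0.1843-0.3134i)
Y_3^0(R⁻¹ n̂) = +0.196693-0.000000i

Re=0.1967 Im=0.0000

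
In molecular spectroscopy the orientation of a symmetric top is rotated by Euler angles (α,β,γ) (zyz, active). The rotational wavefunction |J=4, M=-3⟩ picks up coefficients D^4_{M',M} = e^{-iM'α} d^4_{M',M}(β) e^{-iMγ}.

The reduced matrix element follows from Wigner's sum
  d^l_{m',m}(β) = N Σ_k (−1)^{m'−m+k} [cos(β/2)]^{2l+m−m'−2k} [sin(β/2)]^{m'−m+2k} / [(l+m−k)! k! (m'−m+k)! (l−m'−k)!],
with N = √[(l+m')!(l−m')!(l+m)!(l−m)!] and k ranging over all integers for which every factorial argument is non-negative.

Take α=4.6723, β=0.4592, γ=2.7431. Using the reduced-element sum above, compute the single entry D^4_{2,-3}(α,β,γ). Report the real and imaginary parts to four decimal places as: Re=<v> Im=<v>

D^4_{2,-3}(4.6723,0.4592,2.7431) = e^{-i·2·4.6723}·d^4_{2,-3}(0.4592)·e^{-i·-3·2.7431}. Compute d first:
c=cos(0.4592/2)=0.973758, s=sin(0.4592/2)=0.227588; N=√[720·2·1·5040]=2693.993318
k: max(0,(-3)−(2))=0 … min(4+(-3),4−(2))=1
  k=0: (−1)^5·2693.9933/(240)·0.9738^3·0.2276^5 = -0.006328
  k=1: (−1)^6·2693.9933/(720)·0.9738^1·0.2276^7 = +0.000115
d^4_{2,-3}(0.4592) = -0.006328 +0.000115 = -0.006213
Attach z-rotation phases: D = e^{-i(2)(4.6723)}·(-0.006213)·e^{-i(-3)(2.7431)} = -0.002733+0.005580i

Re=-0.0027 Im=0.0056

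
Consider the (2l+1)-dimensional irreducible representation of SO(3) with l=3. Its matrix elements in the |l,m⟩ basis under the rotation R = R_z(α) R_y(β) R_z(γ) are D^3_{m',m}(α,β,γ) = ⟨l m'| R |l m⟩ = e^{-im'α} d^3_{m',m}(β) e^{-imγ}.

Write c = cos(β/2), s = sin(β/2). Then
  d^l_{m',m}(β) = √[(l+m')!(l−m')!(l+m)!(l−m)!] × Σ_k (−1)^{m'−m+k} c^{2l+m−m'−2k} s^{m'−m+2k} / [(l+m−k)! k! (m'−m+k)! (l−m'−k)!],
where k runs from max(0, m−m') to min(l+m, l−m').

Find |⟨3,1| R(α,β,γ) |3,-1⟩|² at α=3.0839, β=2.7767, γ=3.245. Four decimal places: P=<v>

Split into d^3_{1,-1}(β=2.7767) × two z-phases.
Half-angle: c=0.181436, s=0.983403. N=√(24·2·2·24)=48.000000
Admissible k: 0..2 (factorial args all ≥0)
  k=0: (−1)^2·48.0000/(8)·0.1814^4·0.9834^2 = +0.006288
  k=1: (−1)^3·48.0000/(6)·0.1814^2·0.9834^4 = -0.246299
  k=2: (−1)^4·48.0000/(48)·0.1814^0·0.9834^6 = +0.904458
d^3_{1,-1}(2.7767) = +0.006288 -0.246299 +0.904458 = +0.664448
|D^3_{1,-1}|² = |d^3_{1,-1}(β)|² = (+0.664448)² = 0.441491 (the z-rotation phases have unit modulus)

P=0.4415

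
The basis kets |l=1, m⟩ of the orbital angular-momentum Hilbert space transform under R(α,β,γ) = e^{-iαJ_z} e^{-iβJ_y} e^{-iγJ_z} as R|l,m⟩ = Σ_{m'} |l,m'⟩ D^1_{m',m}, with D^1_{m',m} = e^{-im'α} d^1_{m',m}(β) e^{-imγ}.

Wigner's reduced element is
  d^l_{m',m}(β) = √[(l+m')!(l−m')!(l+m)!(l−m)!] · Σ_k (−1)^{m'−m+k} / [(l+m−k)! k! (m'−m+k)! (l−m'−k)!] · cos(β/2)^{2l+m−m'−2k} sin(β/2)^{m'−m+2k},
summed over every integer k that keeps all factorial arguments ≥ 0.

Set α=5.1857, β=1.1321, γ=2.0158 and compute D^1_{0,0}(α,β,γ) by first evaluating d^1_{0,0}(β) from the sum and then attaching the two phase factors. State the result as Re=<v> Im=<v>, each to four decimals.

Re=0.4248 Im=0.0000

D^1_{0,0}(5.1857,1.1321,2.0158) = e^{-i·0·5.1857}·d^1_{0,0}(1.1321)·e^{-i·0·2.0158}. Compute d first:
With c≡cos(β/2)=0.844026 and s≡sin(β/2)=0.536302, N=[1·1·1·1]^{1/2}=1.000000
k: max(0,(0)−(0))=0 … min(1+(0),1−(0))=1
  k=0: (−1)^0·1.0000/(1)·0.8440^2·0.5363^0 = +0.712380
  k=1: (−1)^1·1.0000/(1)·0.8440^0·0.5363^2 = -0.287620
d^1_{0,0}(1.1321) = +0.712380 -0.287620 = +0.424760
D = (+1.000000+0.000000i)·(+0.424760)·(+1.000000+0.000000i) = +0.424760+0.000000i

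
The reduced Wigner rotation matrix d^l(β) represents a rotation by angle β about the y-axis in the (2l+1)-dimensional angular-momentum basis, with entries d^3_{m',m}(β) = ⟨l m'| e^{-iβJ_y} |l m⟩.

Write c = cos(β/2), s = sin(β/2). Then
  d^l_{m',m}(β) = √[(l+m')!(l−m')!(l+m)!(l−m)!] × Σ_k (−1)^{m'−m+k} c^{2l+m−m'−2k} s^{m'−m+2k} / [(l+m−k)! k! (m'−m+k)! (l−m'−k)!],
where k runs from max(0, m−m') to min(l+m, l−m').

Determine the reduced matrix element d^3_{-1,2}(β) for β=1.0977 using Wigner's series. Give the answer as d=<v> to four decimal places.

d=0.4534

d^3_{-1,2}(β=1.0977) via Wigner's sum:
With c≡cos(β/2)=0.853125 and s≡sin(β/2)=0.521706, N=[2·24·120·1]^{1/2}=75.894664
k: max(0,(2)−(-1))=3 … min(3+(2),3−(-1))=4
  k=3: (−1)^0·75.8947/(12)·0.8531^3·0.5217^3 = +0.557631
  k=4: (−1)^1·75.8947/(24)·0.8531^1·0.5217^5 = -0.104266
d^3_{-1,2}(1.0977) = +0.557631 -0.104266 = +0.453365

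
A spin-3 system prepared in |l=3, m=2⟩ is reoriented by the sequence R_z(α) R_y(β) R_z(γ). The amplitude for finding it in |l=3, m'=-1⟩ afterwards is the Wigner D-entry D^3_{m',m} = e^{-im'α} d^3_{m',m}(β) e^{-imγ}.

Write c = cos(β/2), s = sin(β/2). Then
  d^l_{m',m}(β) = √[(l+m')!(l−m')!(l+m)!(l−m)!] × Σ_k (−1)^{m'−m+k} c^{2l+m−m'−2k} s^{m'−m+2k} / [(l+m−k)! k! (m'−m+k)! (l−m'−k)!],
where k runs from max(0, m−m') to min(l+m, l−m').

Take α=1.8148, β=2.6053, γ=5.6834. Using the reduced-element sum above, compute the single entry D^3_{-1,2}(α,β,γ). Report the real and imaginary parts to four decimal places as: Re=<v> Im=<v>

Re=0.5882 Im=-0.0752

D^3_{-1,2}(1.8148,2.6053,5.6834) = e^{-i·-1·1.8148}·d^3_{-1,2}(2.6053)·e^{-i·2·5.6834}. Compute d first:
With c≡cos(β/2)=0.264944 and s≡sin(β/2)=0.964264, N=[2·24·120·1]^{1/2}=75.894664
Admissible k: 3..4 (factorial args all ≥0)
  k=3: (−1)^0·75.8947/(12)·0.2649^3·0.9643^3 = +0.105459
  k=4: (−1)^1·75.8947/(24)·0.2649^1·0.9643^5 = -0.698448
d^3_{-1,2}(2.6053) = +0.105459 -0.698448 = -0.592989
Phases: e^{-i·(-1)·1.8148}=-0.241590+0.970379i, e^{-i·(2)·5.6834}=+0.362758+0.931883i ⇒ D=+0.588197-0.075238i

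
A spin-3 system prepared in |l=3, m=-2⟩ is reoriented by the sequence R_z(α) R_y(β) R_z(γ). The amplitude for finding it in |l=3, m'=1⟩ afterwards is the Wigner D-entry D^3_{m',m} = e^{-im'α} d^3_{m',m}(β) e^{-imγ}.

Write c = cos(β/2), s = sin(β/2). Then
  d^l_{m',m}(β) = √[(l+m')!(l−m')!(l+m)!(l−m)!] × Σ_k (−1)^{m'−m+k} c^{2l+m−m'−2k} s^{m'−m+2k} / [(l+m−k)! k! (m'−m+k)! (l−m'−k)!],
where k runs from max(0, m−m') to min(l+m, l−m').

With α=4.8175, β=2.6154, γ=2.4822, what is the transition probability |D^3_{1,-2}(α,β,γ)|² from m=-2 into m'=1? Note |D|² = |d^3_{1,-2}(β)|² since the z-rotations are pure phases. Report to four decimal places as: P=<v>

P=0.3483

Split into d^3_{1,-2}(β=2.6154) × two z-phases.
c=cos(2.6154/2)=0.260072, s=sin(2.6154/2)=0.965589; N=√[24·2·1·120]=75.894664
k∈{0,1} keeps every argument non-negative
  k=0: (−1)^3·75.8947/(12)·0.2601^3·0.9656^3 = -0.100158
  k=1: (−1)^4·75.8947/(24)·0.2601^1·0.9656^5 = +0.690328
d^3_{1,-2}(2.6154) = -0.100158 +0.690328 = +0.590169
|D^3_{1,-2}|² = |d^3_{1,-2}(β)|² = (+0.590169)² = 0.348300 (the z-rotation phases have unit modulus)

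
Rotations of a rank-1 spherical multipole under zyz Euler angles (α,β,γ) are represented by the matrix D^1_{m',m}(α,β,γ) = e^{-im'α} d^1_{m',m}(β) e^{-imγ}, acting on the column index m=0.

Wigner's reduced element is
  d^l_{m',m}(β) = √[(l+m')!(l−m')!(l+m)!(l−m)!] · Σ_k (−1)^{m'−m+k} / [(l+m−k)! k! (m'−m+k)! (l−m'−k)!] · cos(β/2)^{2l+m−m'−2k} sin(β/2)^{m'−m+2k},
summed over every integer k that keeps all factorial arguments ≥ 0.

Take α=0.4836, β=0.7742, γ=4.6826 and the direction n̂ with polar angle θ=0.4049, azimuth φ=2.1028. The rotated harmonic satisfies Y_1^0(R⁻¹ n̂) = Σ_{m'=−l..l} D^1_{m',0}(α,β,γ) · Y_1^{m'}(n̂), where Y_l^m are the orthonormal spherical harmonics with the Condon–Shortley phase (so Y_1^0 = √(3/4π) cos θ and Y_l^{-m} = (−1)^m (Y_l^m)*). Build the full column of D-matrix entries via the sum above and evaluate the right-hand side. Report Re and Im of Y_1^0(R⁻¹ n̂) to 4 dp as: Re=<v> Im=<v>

Need the full column D^1_{m',0} for m'=−1..1 at α=0.4836, β=0.7742, γ=4.6826.
cos(β/2)=0.926008, sin(β/2)=0.377505
d^1_{-1,0}: single k=1 term ⇒ +0.494370;  D = +0.437679+0.229867i
d^1_{0,0}: k∈[0..1] ⇒ +0.857490 -0.142510 = +0.714981;  D = +0.714981+0.000000i
d^1_{1,0}: single k=0 term ⇒ -0.494370;  D = -0.437679+0.229867i
Y_1^{m'}(θ=0.4049,φ=2.1028) and Σ D·Y over m':
  (+0.4377+0.2299i)·(-0.0690-0.1173i)  (+0.7150+0.0000i)·(+0.4491+0.0000i)  (-0.4377+0.2299i)·(+0.0690-0.1173i)
Y_1^0(R⁻¹ n̂) = +0.314583+0.000000i

Re=0.3146 Im=0.0000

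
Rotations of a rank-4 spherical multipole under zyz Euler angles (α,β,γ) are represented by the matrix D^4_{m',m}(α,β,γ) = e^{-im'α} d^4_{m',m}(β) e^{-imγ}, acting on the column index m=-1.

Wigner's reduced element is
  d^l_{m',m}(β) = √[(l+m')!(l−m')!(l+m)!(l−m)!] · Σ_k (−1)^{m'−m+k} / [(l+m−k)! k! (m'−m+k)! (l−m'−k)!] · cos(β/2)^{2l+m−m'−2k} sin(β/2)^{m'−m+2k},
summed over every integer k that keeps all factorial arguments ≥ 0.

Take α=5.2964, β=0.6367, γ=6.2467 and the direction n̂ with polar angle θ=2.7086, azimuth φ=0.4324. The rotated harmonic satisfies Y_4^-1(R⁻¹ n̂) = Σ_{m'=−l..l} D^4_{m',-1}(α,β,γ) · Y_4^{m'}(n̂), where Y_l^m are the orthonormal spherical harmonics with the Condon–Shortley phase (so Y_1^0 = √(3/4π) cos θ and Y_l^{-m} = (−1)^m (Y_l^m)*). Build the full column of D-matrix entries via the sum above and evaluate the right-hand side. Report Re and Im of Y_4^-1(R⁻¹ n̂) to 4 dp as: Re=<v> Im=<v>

Re=-0.0666 Im=0.0505

Need the full column D^4_{m',-1} for m'=−4..4 at α=5.2964, β=0.6367, γ=6.2467.
cos(β/2)=0.949753, sin(β/2)=0.313000
d^4_{-4,-1}: single k=3 term ⇒ +0.177329;  D = -0.118092+0.132287i
d^4_{-3,-1}: k∈[2..3] ⇒ +0.570720 -0.103309 = +0.467411;  D = -0.462523-0.067422i
d^4_{-2,-1}: k∈[1..3] ⇒ +0.925669 -0.502681 +0.036397 = +0.459385;  D = -0.195362-0.415774i
d^4_{-1,-1}: k∈[0..3] ⇒ +0.662043 -1.078560 +0.234283 -0.008482 = -0.190716;  D = -0.099282+0.162836i
d^4_{0,-1}: k∈[0..3] ⇒ -0.975741 +0.635847 -0.069059 +0.001250 = -0.407703;  D = -0.407431+0.014872i
d^4_{1,-1}: k∈[0..3] ⇒ +0.719040 -0.234283 +0.012723 -0.000092 = +0.497387;  D = +0.289200+0.404669i
d^4_{2,-1}: k∈[0..2] ⇒ -0.335121 +0.054596 -0.001186 = -0.281711;  D = +0.100896-0.263023i
d^4_{3,-1}: k∈[0..1] ⇒ +0.103309 -0.006732 = +0.096577;  D = -0.094297+0.020861i
d^4_{4,-1}: single k=0 term ⇒ -0.019260;  D = +0.013839+0.013394i
Y_4^{m'}(θ=2.7086,φ=0.4324) and Σ D·Y over m':
  (-0.1181+0.1323i)·(-0.0022-0.0135i)  (-0.4625-0.0674i)·(-0.0227+0.0808i)  (-0.1954-0.4158i)·(+0.1822-0.2137i)  (-0.0993+0.1628i)·(-0.4528+0.2090i)  (-0.4074+0.0149i)·(+0.2161+0.0000i)  (+0.2892+0.4047i)·(+0.4528+0.2090i)  (+0.1009-0.2630i)·(+0.1822+0.2137i)  (-0.0943+0.0209i)·(+0.0227+0.0808i)  (+0.0138+0.0134i)·(-0.0022+0.0135i)
Y_4^-1(R⁻¹ n̂) = -0.066631+0.050520i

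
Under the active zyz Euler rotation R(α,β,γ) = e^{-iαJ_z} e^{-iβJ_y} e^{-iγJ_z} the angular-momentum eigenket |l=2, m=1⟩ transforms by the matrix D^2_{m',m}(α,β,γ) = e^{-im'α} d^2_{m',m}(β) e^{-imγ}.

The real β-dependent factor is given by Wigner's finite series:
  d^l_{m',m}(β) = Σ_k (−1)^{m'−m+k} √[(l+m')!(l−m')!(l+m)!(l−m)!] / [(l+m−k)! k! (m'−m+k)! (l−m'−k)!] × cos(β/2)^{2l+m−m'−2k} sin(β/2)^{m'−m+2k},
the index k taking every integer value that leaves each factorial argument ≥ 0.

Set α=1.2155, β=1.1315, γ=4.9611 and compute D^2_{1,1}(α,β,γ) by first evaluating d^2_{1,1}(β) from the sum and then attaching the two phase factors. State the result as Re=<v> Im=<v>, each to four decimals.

Re=-0.1059 Im=-0.0113

D^2_{1,1}(1.2155,1.1315,4.9611) = e^{-i·1·1.2155}·d^2_{1,1}(1.1315)·e^{-i·1·4.9611}. Compute d first:
With c≡cos(β/2)=0.844187 and s≡sin(β/2)=0.536049, N=[6·1·6·1]^{1/2}=6.000000
k: max(0,(1)−(1))=0 … min(2+(1),2−(1))=1
  k=0: (−1)^0·6.0000/(6)·0.8442^4·0.5360^0 = +0.507872
  k=1: (−1)^1·6.0000/(2)·0.8442^2·0.5360^2 = -0.614338
d^2_{1,1}(1.1315) = +0.507872 -0.614338 = -0.106466
Attach z-rotation phases: D = e^{-i(1)(1.2155)}·(-0.106466)·e^{-i(1)(4.9611)} = -0.105862-0.011326i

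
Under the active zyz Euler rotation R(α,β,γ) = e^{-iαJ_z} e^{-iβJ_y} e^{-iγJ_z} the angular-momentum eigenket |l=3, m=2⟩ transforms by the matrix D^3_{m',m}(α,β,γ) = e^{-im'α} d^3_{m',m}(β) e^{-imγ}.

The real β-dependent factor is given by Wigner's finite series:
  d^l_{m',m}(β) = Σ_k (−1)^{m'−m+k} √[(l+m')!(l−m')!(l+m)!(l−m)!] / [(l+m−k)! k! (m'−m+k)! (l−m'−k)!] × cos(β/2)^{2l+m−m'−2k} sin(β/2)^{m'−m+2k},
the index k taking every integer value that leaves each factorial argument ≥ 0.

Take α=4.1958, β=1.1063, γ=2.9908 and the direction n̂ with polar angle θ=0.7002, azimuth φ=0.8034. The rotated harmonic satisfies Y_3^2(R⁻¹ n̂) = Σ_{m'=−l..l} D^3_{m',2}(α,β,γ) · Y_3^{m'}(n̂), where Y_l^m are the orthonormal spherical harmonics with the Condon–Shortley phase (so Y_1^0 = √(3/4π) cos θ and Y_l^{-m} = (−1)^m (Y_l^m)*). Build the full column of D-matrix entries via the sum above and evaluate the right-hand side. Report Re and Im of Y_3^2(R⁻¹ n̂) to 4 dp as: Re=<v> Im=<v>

Re=-0.2099 Im=0.0058

Need the full column D^3_{m',2} for m'=−3..3 at α=4.1958, β=1.1063, γ=2.9908.
cos(β/2)=0.850874, sin(β/2)=0.525370
d^3_{-3,2}: single k=5 term ⇒ +0.083419;  D = +0.079116+0.026448i
d^3_{-2,2}: k∈[4..5] ⇒ +0.275779 -0.021028 = +0.254752;  D = -0.189564+0.170188i
d^3_{-1,2}: k∈[3..4] ⇒ +0.564965 -0.107694 = +0.457271;  D = -0.097559-0.446742i
d^3_{0,2}: k∈[2..3] ⇒ +0.792414 -0.302101 = +0.490313;  D = +0.468183+0.145640i
d^3_{1,2}: k∈[1..2] ⇒ +0.740954 -0.564965 = +0.175989;  D = -0.128454+0.120298i
d^3_{2,2}: k∈[0..1] ⇒ +0.379482 -0.723371 = -0.343890;  D = +0.080418+0.334355i
d^3_{3,2}: single k=0 term ⇒ -0.573940;  D = -0.551500-0.158918i
Y_3^{m'}(θ=0.7002,φ=0.8034) and Σ D·Y over m':
  (+0.0791+0.0264i)·(-0.0831-0.0746i)  (-0.1896+0.1702i)·(-0.0117-0.3243i)  (-0.0976-0.4467i)·(+0.2782-0.2884i)  (+0.4682+0.1456i)·(-0.0217+0.0000i)  (-0.1285+0.1203i)·(-0.2782-0.2884i)  (+0.0804+0.3344i)·(-0.0117+0.3243i)  (-0.5515-0.1589i)·(+0.0831-0.0746i)
Y_3^2(R⁻¹ n̂) = -0.209933+0.005762i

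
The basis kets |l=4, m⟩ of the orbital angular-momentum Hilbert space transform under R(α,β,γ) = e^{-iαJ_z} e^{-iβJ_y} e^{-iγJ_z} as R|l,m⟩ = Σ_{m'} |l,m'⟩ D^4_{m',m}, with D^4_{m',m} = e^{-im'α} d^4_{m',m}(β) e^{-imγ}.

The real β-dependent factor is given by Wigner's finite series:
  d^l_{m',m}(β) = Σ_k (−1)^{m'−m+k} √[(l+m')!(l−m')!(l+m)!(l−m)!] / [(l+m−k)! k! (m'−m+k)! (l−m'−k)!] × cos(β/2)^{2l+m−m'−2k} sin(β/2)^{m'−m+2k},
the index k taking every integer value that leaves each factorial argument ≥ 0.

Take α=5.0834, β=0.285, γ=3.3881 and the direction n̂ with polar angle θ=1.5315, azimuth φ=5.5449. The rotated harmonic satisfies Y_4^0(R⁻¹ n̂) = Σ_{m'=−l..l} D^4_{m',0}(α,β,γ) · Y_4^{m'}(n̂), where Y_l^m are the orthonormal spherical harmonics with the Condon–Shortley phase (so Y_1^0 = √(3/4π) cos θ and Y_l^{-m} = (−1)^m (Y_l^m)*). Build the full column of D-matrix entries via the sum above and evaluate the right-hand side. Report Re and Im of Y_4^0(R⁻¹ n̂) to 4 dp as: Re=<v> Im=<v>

Need the full column D^4_{m',0} for m'=−4..4 at α=5.0834, β=0.285, γ=3.3881.
cos(β/2)=0.989864, sin(β/2)=0.142018
d^4_{-4,0}: single k=4 term ⇒ +0.003268;  D = +0.000283+0.003255i
d^4_{-3,0}: k∈[3..4] ⇒ +0.032209 -0.000663 = +0.031546;  D = -0.028298+0.013941i
d^4_{-2,0}: k∈[2..4] ⇒ +0.179996 -0.009880 +0.000076 = +0.170192;  D = -0.125449-0.115012i
d^4_{-1,0}: k∈[1..4] ⇒ +0.591409 -0.073043 +0.001504 -0.000005 = +0.519865;  D = +0.188481-0.484494i
d^4_{0,0}: k∈[0..4] ⇒ +0.921731 -0.303572 +0.014060 -0.000129 +0.000000 = +0.632091;  D = +0.632091+0.000000i
d^4_{1,0}: k∈[0..3] ⇒ -0.591409 +0.073043 -0.001504 +0.000005 = -0.519865;  D = -0.188481-0.484494i
d^4_{2,0}: k∈[0..2] ⇒ +0.179996 -0.009880 +0.000076 = +0.170192;  D = -0.125449+0.115012i
d^4_{3,0}: k∈[0..1] ⇒ -0.032209 +0.000663 = -0.031546;  D = +0.028298+0.013941i
d^4_{4,0}: single k=0 term ⇒ +0.003268;  D = +0.000283-0.003255i
Y_4^{m'}(θ=1.5315,φ=5.5449) and Σ D·Y over m':
  (+0.0003+0.0033i)·(-0.4334+0.0826i)  (-0.0283+0.0139i)·(-0.0295+0.0392i)  (-0.1254-0.1150i)·(-0.0311-0.3289i)  (+0.1885-0.4845i)·(-0.0411-0.0374i)  (+0.6321+0.0000i)·(+0.3125+0.0000i)  (-0.1885-0.4845i)·(+0.0411-0.0374i)  (-0.1254+0.1150i)·(-0.0311+0.3289i)  (+0.0283+0.0139i)·(+0.0295+0.0392i)  (+0.0003-0.0033i)·(-0.4334-0.0826i)
Y_4^0(R⁻¹ n̂) = +0.077753-0.000000i

Re=0.0778 Im=0.0000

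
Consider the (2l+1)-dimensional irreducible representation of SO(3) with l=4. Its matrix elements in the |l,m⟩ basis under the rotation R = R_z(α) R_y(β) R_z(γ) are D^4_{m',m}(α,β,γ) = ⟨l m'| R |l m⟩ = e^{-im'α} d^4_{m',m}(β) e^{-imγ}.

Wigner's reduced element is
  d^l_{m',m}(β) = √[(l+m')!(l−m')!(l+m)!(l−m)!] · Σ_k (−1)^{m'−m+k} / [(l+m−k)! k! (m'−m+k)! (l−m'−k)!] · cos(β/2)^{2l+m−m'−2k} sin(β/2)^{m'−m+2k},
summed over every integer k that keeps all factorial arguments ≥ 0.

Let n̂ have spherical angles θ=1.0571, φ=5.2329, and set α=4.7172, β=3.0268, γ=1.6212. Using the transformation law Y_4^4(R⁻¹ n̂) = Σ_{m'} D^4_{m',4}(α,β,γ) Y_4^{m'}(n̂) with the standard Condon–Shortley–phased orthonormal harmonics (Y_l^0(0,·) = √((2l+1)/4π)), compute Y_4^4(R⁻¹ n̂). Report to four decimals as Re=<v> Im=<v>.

Re=-0.1715 Im=-0.2600

Need the full column D^4_{m',4} for m'=−4..4 at α=4.7172, β=3.0268, γ=1.6212.
cos(β/2)=0.057365, sin(β/2)=0.998353
d^4_{-4,4}: single k=8 term ⇒ +0.986902;  D = +0.970536-0.178986i
d^4_{-3,4}: single k=7 term ⇒ +0.160391;  D = +0.029847+0.157590i
d^4_{-2,4}: single k=6 term ⇒ +0.017242;  D = -0.016925+0.003290i
d^4_{-1,4}: single k=5 term ⇒ +0.001401;  D = -0.000274-0.001374i
d^4_{0,4}: single k=4 term ⇒ +0.000090;  D = +0.000088-0.000018i
d^4_{1,4}: single k=3 term ⇒ +0.000005;  D = +0.000001+0.000005i
d^4_{2,4}: single k=2 term ⇒ +0.000000;  D = -0.000000+0.000000i
d^4_{3,4}: single k=1 term ⇒ +0.000000;  D = -0.000000-0.000000i
d^4_{4,4}: single k=0 term ⇒ +0.000000;  D = +0.000000-0.000000i
Y_4^{m'}(θ=1.0571,φ=5.2329) and Σ D·Y over m':
  (+0.9705-0.1790i)·(-0.1246-0.2221i)  (+0.0298+0.1576i)·(-0.4063-0.0038i)  (-0.0169+0.0033i)·(-0.0885+0.1512i)  (-0.0003-0.0014i)·(-0.1319-0.2301i)  (+0.0001-0.0000i)·(-0.2331+0.0000i)  (+0.0000+0.0000i)·(+0.1319-0.2301i)  (-0.0000+0.0000i)·(-0.0885-0.1512i)  (-0.0000-0.0000i)·(+0.4063-0.0038i)  (+0.0000-0.0000i)·(-0.1246+0.2221i)
Y_4^4(R⁻¹ n̂) = -0.171483-0.259964i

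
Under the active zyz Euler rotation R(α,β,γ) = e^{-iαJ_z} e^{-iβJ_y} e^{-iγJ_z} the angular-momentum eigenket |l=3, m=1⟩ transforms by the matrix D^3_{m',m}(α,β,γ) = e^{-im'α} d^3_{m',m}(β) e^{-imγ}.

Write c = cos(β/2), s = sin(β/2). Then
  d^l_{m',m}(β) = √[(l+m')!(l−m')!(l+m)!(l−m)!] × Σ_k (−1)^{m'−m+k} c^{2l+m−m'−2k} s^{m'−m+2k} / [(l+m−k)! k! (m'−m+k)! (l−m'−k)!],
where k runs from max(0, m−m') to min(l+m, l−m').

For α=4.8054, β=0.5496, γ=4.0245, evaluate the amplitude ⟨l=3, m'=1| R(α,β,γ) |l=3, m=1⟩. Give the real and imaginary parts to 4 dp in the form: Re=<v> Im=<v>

Re=-0.2647 Im=-0.1791

Split into d^3_{1,1}(β=0.5496) × two z-phases.
Half-angle: c=0.962479, s=0.271354. N=√(24·2·24·2)=48.000000
k: max(0,(1)−(1))=0 … min(3+(1),3−(1))=2
  k=0: (−1)^0·48.0000/(48)·0.9625^6·0.2714^0 = +0.794967
  k=1: (−1)^1·48.0000/(6)·0.9625^4·0.2714^2 = -0.505510
  k=2: (−1)^2·48.0000/(8)·0.9625^2·0.2714^4 = +0.030136
d^3_{1,1}(0.5496) = +0.794967 -0.505510 +0.030136 = +0.319592
Attach z-rotation phases: D = e^{-i(1)(4.8054)}·(+0.319592)·e^{-i(1)(4.0245)} = -0.264692-0.179102i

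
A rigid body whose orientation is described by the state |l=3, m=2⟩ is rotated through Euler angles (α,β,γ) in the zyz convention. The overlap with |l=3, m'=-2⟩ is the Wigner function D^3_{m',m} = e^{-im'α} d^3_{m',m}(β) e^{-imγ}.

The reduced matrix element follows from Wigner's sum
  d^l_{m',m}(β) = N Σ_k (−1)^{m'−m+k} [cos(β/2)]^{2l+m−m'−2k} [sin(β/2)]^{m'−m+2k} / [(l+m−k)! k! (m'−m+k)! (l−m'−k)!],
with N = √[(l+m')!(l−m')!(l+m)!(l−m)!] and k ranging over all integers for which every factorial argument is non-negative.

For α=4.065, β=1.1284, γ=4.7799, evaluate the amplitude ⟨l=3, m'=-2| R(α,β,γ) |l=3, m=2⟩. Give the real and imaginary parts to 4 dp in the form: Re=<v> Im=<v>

D^3_{-2,2}(4.065,1.1284,4.7799) = e^{-i·-2·4.065}·d^3_{-2,2}(1.1284)·e^{-i·2·4.7799}. Compute d first:
c=cos(1.1284/2)=0.845017, s=sin(1.1284/2)=0.534740; N=√[1·120·120·1]=120.000000
The bounds max(0,m−m')=4 and min(l+m,l−m')=5 give 2 terms
  k=4: (−1)^0·120.0000/(24)·0.8450^2·0.5347^4 = +0.291925
  k=5: (−1)^1·120.0000/(120)·0.8450^0·0.5347^6 = -0.023381
d^3_{-2,2}(1.1284) = +0.291925 -0.023381 = +0.268544
Attach z-rotation phases: D = e^{-i(-2)(4.065)}·(+0.268544)·e^{-i(2)(4.7799)} = +0.037738-0.265879i

Re=0.0377 Im=-0.2659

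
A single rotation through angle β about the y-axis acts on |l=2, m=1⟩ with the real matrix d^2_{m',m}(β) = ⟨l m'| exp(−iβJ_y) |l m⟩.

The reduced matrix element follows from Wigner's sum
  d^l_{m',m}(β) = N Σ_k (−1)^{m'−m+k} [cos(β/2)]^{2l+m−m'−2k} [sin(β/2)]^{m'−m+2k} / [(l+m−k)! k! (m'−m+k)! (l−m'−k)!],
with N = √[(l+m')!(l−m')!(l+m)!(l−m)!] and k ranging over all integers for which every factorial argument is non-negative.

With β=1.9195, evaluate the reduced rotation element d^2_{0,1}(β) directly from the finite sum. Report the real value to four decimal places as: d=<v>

d^2_{0,1}(β=1.9195) via Wigner's sum:
With c≡cos(β/2)=0.573725 and s≡sin(β/2)=0.819048, N=[2·2·6·1]^{1/2}=4.898979
Admissible k: 1..2 (factorial args all ≥0)
  k=1: (−1)^0·4.8990/(2)·0.5737^3·0.8190^1 = +0.378875
  k=2: (−1)^1·4.8990/(2)·0.5737^1·0.8190^3 = -0.772160
d^2_{0,1}(1.9195) = +0.378875 -0.772160 = -0.393286

d=-0.3933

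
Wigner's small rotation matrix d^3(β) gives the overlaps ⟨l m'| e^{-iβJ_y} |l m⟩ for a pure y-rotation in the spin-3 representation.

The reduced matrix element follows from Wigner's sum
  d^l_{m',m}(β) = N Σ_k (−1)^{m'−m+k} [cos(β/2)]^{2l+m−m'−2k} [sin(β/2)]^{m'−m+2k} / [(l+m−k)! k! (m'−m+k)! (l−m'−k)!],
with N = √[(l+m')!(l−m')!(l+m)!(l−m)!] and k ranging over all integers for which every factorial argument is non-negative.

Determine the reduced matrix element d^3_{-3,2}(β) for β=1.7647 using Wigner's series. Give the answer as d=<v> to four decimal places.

d^3_{-3,2}(β=1.7647) via Wigner's sum:
With c≡cos(β/2)=0.635338 and s≡sin(β/2)=0.772234, N=[1·720·120·1]^{1/2}=293.938769
k: max(0,(2)−(-3))=5 … min(3+(2),3−(-3))=5
  k=5: (−1)^0·293.9388/(120)·0.6353^1·0.7722^5 = +0.427391
d^3_{-3,2}(1.7647) = +0.427391

d=0.4274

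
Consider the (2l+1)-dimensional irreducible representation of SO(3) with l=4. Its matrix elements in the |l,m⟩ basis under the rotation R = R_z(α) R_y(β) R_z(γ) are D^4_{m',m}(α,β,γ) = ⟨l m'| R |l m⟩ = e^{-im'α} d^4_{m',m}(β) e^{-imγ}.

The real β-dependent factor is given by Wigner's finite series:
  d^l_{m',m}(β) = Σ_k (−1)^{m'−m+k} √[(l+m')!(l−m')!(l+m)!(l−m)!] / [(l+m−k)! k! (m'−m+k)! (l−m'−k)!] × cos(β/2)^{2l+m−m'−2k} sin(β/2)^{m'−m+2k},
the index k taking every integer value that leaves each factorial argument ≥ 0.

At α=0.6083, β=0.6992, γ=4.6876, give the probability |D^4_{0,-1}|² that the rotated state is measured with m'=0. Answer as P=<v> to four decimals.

First d^4_{0,-1}(β=0.6992), then the phase factors e^{-i(0)α} and e^{-i(-1)γ}:
With c≡cos(β/2)=0.939510 and s≡sin(β/2)=0.342522, N=[24·24·6·120]^{1/2}=643.987578
k∈{0,1,2,3} keeps every argument non-negative
  k=0: (−1)^1·643.9876/(144)·0.9395^7·0.3425^1 = -0.989721
  k=1: (−1)^2·643.9876/(24)·0.9395^5·0.3425^3 = +0.789293
  k=2: (−1)^3·643.9876/(24)·0.9395^3·0.3425^5 = -0.104909
  k=3: (−1)^4·643.9876/(144)·0.9395^1·0.3425^7 = +0.002324
d^4_{0,-1}(0.6992) = -0.989721 +0.789293 -0.104909 +0.002324 = -0.303013
|D^4_{0,-1}|² = |d^4_{0,-1}(β)|² = (-0.303013)² = 0.091817 (the z-rotation phases have unit modulus)

P=0.0918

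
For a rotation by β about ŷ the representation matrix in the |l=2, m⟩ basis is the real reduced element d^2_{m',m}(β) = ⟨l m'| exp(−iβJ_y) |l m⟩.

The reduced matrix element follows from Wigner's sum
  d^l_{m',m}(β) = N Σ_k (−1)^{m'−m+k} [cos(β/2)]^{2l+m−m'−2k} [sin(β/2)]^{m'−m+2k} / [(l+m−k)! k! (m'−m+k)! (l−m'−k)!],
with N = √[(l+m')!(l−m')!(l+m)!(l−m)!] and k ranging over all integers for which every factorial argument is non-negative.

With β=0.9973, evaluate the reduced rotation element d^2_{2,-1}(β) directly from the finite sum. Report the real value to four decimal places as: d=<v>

d^2_{2,-1}(β=0.9973) via Wigner's sum:
With c≡cos(β/2)=0.878229 and s≡sin(β/2)=0.478240, N=[24·1·1·6]^{1/2}=12.000000
The bounds max(0,m−m')=0 and min(l+m,l−m')=0 give 1 term
  k=0: (−1)^3·12.0000/(6)·0.8782^1·0.4782^3 = -0.192122
d^2_{2,-1}(0.9973) = -0.192122

d=-0.1921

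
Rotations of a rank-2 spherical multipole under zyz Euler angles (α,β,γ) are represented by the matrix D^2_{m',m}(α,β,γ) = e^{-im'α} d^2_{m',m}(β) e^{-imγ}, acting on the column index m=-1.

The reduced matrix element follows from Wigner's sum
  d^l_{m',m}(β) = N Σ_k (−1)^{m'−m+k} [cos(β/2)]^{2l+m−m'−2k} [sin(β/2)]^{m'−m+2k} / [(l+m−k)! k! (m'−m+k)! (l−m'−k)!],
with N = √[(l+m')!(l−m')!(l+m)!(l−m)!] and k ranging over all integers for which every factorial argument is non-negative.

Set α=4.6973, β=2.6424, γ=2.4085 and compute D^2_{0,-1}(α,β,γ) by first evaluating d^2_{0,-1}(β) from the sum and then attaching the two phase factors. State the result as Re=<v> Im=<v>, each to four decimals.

D^2_{0,-1}(4.6973,2.6424,2.4085) = e^{-i·0·4.6973}·d^2_{0,-1}(2.6424)·e^{-i·-1·2.4085}. Compute d first:
c=cos(2.6424/2)=0.247013, s=sin(2.6424/2)=0.969012; N=√[2·2·1·6]=4.898979
k: max(0,(-1)−(0))=0 … min(2+(-1),2−(0))=1
  k=0: (−1)^1·4.8990/(2)·0.2470^3·0.9690^1 = -0.035774
  k=1: (−1)^2·4.8990/(2)·0.2470^1·0.9690^3 = +0.550532
d^2_{0,-1}(2.6424) = -0.035774 +0.550532 = +0.514759
D = (+1.000000+0.000000i)·(+0.514759)·(-0.743108+0.669171i) = -0.382522+0.344462i

Re=-0.3825 Im=0.3445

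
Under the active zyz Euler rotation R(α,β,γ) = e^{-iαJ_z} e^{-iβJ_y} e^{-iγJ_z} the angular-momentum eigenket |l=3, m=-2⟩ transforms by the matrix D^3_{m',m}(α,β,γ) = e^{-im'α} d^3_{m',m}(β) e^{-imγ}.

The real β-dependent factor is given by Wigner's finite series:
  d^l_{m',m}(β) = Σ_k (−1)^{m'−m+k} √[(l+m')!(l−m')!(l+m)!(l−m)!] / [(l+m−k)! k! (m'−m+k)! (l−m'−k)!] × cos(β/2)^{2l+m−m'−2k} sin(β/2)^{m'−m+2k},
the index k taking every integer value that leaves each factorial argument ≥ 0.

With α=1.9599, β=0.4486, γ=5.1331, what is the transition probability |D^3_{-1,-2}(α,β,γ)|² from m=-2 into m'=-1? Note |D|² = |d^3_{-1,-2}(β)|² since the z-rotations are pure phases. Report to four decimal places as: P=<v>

First d^3_{-1,-2}(β=0.4486), then the phase factors e^{-i(-1)α} and e^{-i(-2)γ}:
Half-angle: c=0.974950, s=0.222424. N=√(2·24·1·120)=75.894664
k∈{0,1} keeps every argument non-negative
  k=0: (−1)^1·75.8947/(24)·0.9750^5·0.2224^1 = -0.619574
  k=1: (−1)^2·75.8947/(12)·0.9750^3·0.2224^3 = +0.064494
d^3_{-1,-2}(0.4486) = -0.619574 +0.064494 = -0.555080
|D^3_{-1,-2}|² = |d^3_{-1,-2}(β)|² = (-0.555080)² = 0.308114 (the z-rotation phases have unit modulus)

P=0.3081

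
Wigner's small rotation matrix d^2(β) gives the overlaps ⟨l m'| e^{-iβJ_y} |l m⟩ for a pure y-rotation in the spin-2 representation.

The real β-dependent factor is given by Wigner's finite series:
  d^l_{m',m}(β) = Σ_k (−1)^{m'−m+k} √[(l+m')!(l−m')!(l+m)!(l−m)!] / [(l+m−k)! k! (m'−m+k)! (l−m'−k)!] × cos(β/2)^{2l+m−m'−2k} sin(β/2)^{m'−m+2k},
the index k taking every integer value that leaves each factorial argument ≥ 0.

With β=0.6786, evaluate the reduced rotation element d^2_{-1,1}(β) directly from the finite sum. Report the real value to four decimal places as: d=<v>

d^2_{-1,1}(β=0.6786) via Wigner's sum:
Half-angle: c=0.942988, s=0.332827. N=√(1·6·6·1)=6.000000
The bounds max(0,m−m')=2 and min(l+m,l−m')=3 give 2 terms
  k=2: (−1)^0·6.0000/(2)·0.9430^2·0.3328^2 = +0.295509
  k=3: (−1)^1·6.0000/(6)·0.9430^0·0.3328^4 = -0.012271
d^2_{-1,1}(0.6786) = +0.295509 -0.012271 = +0.283238

d=0.2832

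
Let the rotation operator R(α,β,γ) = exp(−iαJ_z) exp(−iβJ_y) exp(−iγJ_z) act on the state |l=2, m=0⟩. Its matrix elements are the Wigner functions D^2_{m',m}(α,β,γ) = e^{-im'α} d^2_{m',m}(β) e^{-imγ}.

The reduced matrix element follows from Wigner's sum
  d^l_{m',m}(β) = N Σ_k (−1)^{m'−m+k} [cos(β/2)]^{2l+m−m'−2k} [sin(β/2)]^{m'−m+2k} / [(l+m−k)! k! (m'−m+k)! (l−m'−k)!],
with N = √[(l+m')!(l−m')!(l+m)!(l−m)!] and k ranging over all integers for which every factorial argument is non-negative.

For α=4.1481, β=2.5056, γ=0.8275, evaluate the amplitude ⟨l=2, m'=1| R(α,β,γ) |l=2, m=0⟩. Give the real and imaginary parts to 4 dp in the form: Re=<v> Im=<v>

Re=-0.3130 Im=0.4945

First d^2_{1,0}(β=2.5056), then the phase factors e^{-i(1)α} and e^{-i(0)γ}:
With c≡cos(β/2)=0.312664 and s≡sin(β/2)=0.949864, N=[6·1·2·2]^{1/2}=4.898979
The bounds max(0,m−m')=0 and min(l+m,l−m')=1 give 2 terms
  k=0: (−1)^1·4.8990/(2)·0.3127^3·0.9499^1 = -0.071117
  k=1: (−1)^2·4.8990/(2)·0.3127^1·0.9499^3 = +0.656353
d^2_{1,0}(2.5056) = -0.071117 +0.656353 = +0.585236
D = (-0.534815+0.844969i)·(+0.585236)·(+1.000000+0.000000i) = -0.312993+0.494507i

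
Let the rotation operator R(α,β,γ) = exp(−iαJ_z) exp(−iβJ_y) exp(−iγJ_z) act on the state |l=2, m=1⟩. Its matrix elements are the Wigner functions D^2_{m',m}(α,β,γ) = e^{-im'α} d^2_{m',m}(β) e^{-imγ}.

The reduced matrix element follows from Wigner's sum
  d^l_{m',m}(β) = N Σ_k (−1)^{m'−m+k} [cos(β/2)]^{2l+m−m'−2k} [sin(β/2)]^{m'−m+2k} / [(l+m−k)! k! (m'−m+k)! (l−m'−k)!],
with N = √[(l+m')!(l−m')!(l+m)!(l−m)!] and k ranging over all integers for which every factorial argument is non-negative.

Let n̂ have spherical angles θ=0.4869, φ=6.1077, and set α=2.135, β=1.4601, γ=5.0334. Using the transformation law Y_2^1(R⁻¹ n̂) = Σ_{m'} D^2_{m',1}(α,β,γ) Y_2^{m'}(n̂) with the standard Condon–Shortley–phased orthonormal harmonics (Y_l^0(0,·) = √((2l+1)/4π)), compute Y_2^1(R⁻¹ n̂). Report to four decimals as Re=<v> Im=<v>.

Need the full column D^2_{m',1} for m'=−2..2 at α=2.135, β=1.4601, γ=5.0334.
cos(β/2)=0.745141, sin(β/2)=0.666907
d^2_{-2,1}: single k=3 term ⇒ +0.442043;  D = +0.319371-0.305620i
d^2_{-1,1}: k∈[2..3] ⇒ +0.740847 -0.197816 = +0.543031;  D = -0.527052-0.130763i
d^2_{0,1}: k∈[1..2] ⇒ +0.675859 -0.541389 = +0.134470;  D = +0.042429+0.127601i
d^2_{1,1}: k∈[0..1] ⇒ +0.308286 -0.740847 = -0.432561;  D = -0.273865+0.334824i
d^2_{2,1}: single k=0 term ⇒ -0.551837;  D = +0.547777+0.066816i
Y_2^{m'}(θ=0.4869,φ=6.1077) and Σ D·Y over m':
  (+0.3194-0.3056i)·(+0.0794+0.0291i)  (-0.5271-0.1308i)·(+0.3146+0.0558i)  (+0.0424+0.1276i)·(+0.4236+0.0000i)  (-0.2739+0.3348i)·(-0.3146+0.0558i)  (+0.5478+0.0668i)·(+0.0794-0.0291i)
Y_2^1(R⁻¹ n̂) = +0.006639-0.162668i

Re=0.0066 Im=-0.1627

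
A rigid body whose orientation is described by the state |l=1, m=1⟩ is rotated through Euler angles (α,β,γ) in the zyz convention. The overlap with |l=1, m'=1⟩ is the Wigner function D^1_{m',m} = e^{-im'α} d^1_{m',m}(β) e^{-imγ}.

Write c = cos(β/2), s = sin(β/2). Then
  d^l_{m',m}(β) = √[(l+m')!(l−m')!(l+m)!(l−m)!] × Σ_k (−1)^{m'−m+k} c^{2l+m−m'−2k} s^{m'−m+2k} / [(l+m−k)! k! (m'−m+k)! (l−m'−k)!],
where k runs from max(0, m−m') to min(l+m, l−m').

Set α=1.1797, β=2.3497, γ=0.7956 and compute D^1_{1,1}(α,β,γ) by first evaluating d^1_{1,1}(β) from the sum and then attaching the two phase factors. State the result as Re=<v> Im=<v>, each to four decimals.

Re=-0.0585 Im=-0.1367

Split into d^1_{1,1}(β=2.3497) × two z-phases.
c=cos(2.3497/2)=0.385681, s=sin(2.3497/2)=0.922632; N=√[2·1·2·1]=2.000000
k∈{0} keeps every argument non-negative
  k=0: (−1)^0·2.0000/(2)·0.3857^2·0.9226^0 = +0.148750
d^1_{1,1}(2.3497) = +0.148750
Attach z-rotation phases: D = e^{-i(1)(1.1797)}·(+0.148750)·e^{-i(1)(0.7956)} = -0.058543-0.136746i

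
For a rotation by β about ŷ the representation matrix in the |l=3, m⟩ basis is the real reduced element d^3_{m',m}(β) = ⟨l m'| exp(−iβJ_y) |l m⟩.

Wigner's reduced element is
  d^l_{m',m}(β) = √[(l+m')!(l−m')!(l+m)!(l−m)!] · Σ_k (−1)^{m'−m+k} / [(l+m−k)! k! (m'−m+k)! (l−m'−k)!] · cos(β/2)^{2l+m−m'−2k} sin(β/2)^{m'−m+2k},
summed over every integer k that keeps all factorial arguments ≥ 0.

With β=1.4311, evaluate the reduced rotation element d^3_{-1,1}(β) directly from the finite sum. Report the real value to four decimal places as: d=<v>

d=0.0735

d^3_{-1,1}(β=1.4311) via Wigner's sum:
c=cos(1.4311/2)=0.754733, s=sin(1.4311/2)=0.656033; N=√[2·24·24·2]=48.000000
Admissible k: 2..4 (factorial args all ≥0)
  k=2: (−1)^0·48.0000/(8)·0.7547^4·0.6560^2 = +0.837866
  k=3: (−1)^1·48.0000/(6)·0.7547^2·0.6560^4 = -0.844069
  k=4: (−1)^2·48.0000/(48)·0.7547^0·0.6560^6 = +0.079717
d^3_{-1,1}(1.4311) = +0.837866 -0.844069 +0.079717 = +0.073514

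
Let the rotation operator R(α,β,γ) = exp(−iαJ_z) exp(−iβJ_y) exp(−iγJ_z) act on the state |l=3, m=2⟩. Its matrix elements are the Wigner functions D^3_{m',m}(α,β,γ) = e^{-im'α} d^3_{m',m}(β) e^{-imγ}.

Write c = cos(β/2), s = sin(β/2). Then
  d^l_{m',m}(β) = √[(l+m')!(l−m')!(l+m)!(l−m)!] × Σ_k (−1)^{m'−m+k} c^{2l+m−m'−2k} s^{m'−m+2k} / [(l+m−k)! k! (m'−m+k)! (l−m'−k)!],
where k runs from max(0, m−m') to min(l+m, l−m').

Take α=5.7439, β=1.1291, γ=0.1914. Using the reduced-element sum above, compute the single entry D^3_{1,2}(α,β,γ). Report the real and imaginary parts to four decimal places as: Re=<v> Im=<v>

Re=0.1423 Im=0.0225

D^3_{1,2}(5.7439,1.1291,0.1914) = e^{-i·1·5.7439}·d^3_{1,2}(1.1291)·e^{-i·2·0.1914}. Compute d first:
With c≡cos(β/2)=0.844829 and s≡sin(β/2)=0.535036, N=[24·2·120·1]^{1/2}=75.894664
k: max(0,(2)−(1))=1 … min(3+(2),3−(1))=2
  k=1: (−1)^0·75.8947/(24)·0.8448^5·0.5350^1 = +0.728162
  k=2: (−1)^1·75.8947/(12)·0.8448^3·0.5350^3 = -0.584098
d^3_{1,2}(1.1291) = +0.728162 -0.584098 = +0.144064
Attach z-rotation phases: D = e^{-i(1)(5.7439)}·(+0.144064)·e^{-i(2)(0.1914)} = +0.142304+0.022452i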